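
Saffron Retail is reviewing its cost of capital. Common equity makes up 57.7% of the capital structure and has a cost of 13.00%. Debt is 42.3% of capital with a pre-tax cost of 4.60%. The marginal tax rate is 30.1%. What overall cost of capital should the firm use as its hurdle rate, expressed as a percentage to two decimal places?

After-tax cost of debt = 4.6% × (1 − 30.1%) = 3.2154%.
WACC = 0.577 × 13.0000% + 0.423 × 3.2154% = 8.8611%.

8.86%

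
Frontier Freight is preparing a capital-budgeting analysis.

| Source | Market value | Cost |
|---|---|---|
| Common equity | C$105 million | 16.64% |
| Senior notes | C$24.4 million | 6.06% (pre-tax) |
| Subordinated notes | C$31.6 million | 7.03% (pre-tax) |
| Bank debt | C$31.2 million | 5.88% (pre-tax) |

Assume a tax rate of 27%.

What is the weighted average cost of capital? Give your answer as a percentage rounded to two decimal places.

11.19%

Total capital V = 105 + 24.4 + 31.6 + 31.2 = 192.2.
Equity: weight = 105/192.2 = 0.5463; cost = 16.64%.
Senior notes: weight = 24.4/192.2 = 0.1270; after-tax cost = 6.06% × (1 − 27%) = 4.4238%.
Subordinated notes: weight = 31.6/192.2 = 0.1644; after-tax cost = 7.03% × (1 − 27%) = 5.1319%.
Bank debt: weight = 31.2/192.2 = 0.1623; after-tax cost = 5.88% × (1 − 27%) = 4.2924%.
WACC = 0.5463 × 16.6400% + 0.1270 × 4.4238% + 0.1644 × 5.1319% + 0.1623 × 4.2924% = 11.1927%.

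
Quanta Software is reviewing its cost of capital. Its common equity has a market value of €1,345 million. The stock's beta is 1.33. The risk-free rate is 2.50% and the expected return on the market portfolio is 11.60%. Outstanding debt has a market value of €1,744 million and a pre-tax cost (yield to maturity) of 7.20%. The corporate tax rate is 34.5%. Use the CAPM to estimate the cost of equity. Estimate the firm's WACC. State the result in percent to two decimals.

Market risk premium = 11.6% − 2.5% = 9.1%.
Cost of equity via CAPM: Re = 2.5% + 1.33 × 9.1% = 14.6030%.
Total capital V = 1345 + 1744 = 3089.
Equity: weight = 1345/3089 = 0.4354; cost = 14.603%.
Debt: weight = 1744/3089 = 0.5646; after-tax cost = 7.2% × (1 − 34.5%) = 4.7160%.
WACC = 0.4354 × 14.6030% + 0.5646 × 4.7160% = 9.0210%.

9.02%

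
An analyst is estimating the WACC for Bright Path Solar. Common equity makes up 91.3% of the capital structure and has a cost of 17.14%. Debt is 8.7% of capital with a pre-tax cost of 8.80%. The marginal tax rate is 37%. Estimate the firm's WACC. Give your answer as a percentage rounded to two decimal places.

16.13%

After-tax cost of debt = 8.8% × (1 − 37%) = 5.5440%.
WACC = 0.913 × 17.1400% + 0.087 × 5.5440% = 16.1311%.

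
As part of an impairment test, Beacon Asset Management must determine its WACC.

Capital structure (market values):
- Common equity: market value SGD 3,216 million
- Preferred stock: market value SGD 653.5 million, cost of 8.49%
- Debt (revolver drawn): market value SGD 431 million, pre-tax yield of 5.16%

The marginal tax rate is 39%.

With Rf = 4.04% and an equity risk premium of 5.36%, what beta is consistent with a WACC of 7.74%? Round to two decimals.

Total capital V = 3216 + 653.5 + 431 = 4300.5.
Equity weight = 3216/4300.5 = 0.7478.
Preferred weight = 653.5/4300.5 = 0.1520.
Revolver drawn weight = 431/4300.5 = 0.1002.
Debt contribution = 0.1002 × 5.16% × (1 − 39%) = 0.3155%.
Preferred contribution = 0.1520 × 8.49% = 1.2901%.
Required equity contribution = 7.74% − 1.6056% = 6.1344%  ⇒  Re = 8.2031%.
CAPM: 8.2031% = 4.04% + β × 5.36%  ⇒  β = 0.7767.

0.78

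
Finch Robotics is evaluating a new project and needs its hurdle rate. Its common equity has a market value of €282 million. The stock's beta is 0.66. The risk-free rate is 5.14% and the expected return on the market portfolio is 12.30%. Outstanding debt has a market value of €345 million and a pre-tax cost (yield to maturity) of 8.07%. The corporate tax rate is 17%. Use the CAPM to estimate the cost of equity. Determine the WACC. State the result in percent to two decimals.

Market risk premium = 12.3% − 5.14% = 7.16%.
Cost of equity via CAPM: Re = 5.14% + 0.66 × 7.16% = 9.8656%.
Total capital V = 282 + 345 = 627.
Equity: weight = 282/627 = 0.4498; cost = 9.8656%.
Debt: weight = 345/627 = 0.5502; after-tax cost = 8.07% × (1 − 17%) = 6.6981%.
WACC = 0.4498 × 9.8656% + 0.5502 × 6.6981% = 8.1227%.

8.12%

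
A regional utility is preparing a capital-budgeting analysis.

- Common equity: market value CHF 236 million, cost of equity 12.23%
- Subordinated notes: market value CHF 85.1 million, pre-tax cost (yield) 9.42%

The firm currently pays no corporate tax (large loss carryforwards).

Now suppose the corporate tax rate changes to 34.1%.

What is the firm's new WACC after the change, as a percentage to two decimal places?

After the change:
Total capital V = 236 + 85.1 = 321.1.
Equity: weight = 236/321.1 = 0.7350; cost = 12.23%.
Subordinated notes: weight = 85.1/321.1 = 0.2650; after-tax cost = 9.42% × (1 − 34.1%) = 6.2078%.
WACC = 0.7350 × 12.2300% + 0.2650 × 6.2078% = 10.6340%.

10.63%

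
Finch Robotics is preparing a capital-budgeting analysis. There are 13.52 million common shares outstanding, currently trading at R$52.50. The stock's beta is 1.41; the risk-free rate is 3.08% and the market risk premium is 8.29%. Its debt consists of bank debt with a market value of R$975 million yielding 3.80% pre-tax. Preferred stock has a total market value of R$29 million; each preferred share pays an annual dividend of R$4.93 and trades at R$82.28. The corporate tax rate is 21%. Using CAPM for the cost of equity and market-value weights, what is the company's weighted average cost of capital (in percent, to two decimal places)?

7.93%

Cost of equity via CAPM: Re = 3.08% + 1.41 × 8.29% = 14.7689%.
Cost of preferred: Rp = 4.93 / 82.28 = 5.9917%.
Market value of equity E = 52.5 × 13.52m = 709.8m.
Total capital V = 709.8 + 29 + 975 = 1713.8.
Equity: weight = 709.8/1713.8 = 0.4142; cost = 14.7689%.
Preferred: weight = 29/1713.8 = 0.0169; cost = 5.9917%.
Bank debt: weight = 975/1713.8 = 0.5689; after-tax cost = 3.8% × (1 − 21%) = 3.0020%.
WACC = 0.4142 × 14.7689% + 0.0169 × 5.9917% + 0.5689 × 3.0020% = 7.9261%.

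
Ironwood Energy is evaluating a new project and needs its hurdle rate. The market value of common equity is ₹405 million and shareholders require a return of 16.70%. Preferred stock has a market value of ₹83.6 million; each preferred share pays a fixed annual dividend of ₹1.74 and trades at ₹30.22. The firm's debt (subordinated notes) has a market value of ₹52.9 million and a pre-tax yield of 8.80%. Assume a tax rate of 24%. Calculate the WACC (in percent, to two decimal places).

14.03%

Cost of preferred: Rp = 1.74 / 30.22 = 5.7578%.
Total capital V = 405 + 83.6 + 52.9 = 541.5.
Equity: weight = 405/541.5 = 0.7479; cost = 16.7%.
Preferred: weight = 83.6/541.5 = 0.1544; cost = 5.7578%.
Subordinated notes: weight = 52.9/541.5 = 0.0977; after-tax cost = 8.8% × (1 − 24%) = 6.6880%.
WACC = 0.7479 × 16.7000% + 0.1544 × 5.7578% + 0.0977 × 6.6880% = 14.0326%.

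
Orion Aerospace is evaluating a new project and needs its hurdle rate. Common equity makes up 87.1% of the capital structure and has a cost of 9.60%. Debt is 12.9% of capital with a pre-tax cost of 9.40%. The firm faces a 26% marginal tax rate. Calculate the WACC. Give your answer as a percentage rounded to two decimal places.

9.26%

After-tax cost of debt = 9.4% × (1 − 26%) = 6.9560%.
WACC = 0.871 × 9.6000% + 0.129 × 6.9560% = 9.2589%.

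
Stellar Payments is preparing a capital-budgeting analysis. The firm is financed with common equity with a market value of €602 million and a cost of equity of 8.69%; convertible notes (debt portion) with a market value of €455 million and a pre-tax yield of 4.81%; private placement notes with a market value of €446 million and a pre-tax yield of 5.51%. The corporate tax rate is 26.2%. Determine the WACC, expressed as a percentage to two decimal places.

5.76%

Total capital V = 602 + 455 + 446 = 1503.
Equity: weight = 602/1503 = 0.4005; cost = 8.69%.
Convertible notes (debt portion): weight = 455/1503 = 0.3027; after-tax cost = 4.81% × (1 − 26.2%) = 3.5498%.
Private placement notes: weight = 446/1503 = 0.2967; after-tax cost = 5.51% × (1 − 26.2%) = 4.0664%.
WACC = 0.4005 × 8.6900% + 0.3027 × 3.5498% + 0.2967 × 4.0664% = 5.7619%.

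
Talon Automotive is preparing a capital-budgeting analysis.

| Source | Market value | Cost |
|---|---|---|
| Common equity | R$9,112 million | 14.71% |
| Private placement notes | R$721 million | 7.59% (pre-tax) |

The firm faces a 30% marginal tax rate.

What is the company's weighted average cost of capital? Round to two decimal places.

14.02%

Total capital V = 9112 + 721 = 9833.
Equity: weight = 9112/9833 = 0.9267; cost = 14.71%.
Private placement notes: weight = 721/9833 = 0.0733; after-tax cost = 7.59% × (1 − 30%) = 5.3130%.
WACC = 0.9267 × 14.7100% + 0.0733 × 5.3130% = 14.0210%.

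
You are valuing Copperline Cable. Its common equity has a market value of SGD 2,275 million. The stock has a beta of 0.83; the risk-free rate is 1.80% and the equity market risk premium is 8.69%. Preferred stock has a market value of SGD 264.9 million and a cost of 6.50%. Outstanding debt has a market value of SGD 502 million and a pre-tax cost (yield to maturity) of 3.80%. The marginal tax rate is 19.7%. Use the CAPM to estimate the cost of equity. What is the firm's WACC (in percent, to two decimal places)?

7.81%

Cost of equity via CAPM: Re = 1.8% + 0.83 × 8.69% = 9.0127%.
Total capital V = 2275 + 264.9 + 502 = 3041.9.
Equity: weight = 2275/3041.9 = 0.7479; cost = 9.0127%.
Preferred: weight = 264.9/3041.9 = 0.0871; cost = 6.5%.
Debt: weight = 502/3041.9 = 0.1650; after-tax cost = 3.8% × (1 − 19.7%) = 3.0514%.
WACC = 0.7479 × 9.0127% + 0.0871 × 6.5000% + 0.1650 × 3.0514% = 7.8101%.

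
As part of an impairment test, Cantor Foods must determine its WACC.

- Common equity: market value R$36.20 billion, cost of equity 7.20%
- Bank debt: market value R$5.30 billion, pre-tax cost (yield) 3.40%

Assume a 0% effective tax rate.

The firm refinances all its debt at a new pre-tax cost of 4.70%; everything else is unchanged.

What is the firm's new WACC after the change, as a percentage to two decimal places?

After the change:
Total capital V = 36.2 + 5.3 = 41.5.
Equity: weight = 36.2/41.5 = 0.8723; cost = 7.2%.
Bank debt: weight = 5.3/41.5 = 0.1277; after-tax cost = 4.7% × (1 − 0%) = 4.7000%.
WACC = 0.8723 × 7.2000% + 0.1277 × 4.7000% = 6.8807%.

6.88%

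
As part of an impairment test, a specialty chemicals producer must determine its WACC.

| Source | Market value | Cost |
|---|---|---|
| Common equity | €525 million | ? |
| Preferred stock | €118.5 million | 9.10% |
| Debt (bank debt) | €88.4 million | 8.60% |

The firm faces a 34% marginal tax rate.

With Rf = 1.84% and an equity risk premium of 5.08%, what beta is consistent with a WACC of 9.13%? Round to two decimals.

Total capital V = 525 + 118.5 + 88.4 = 731.9.
Equity weight = 525/731.9 = 0.7173.
Preferred weight = 118.5/731.9 = 0.1619.
Bank debt weight = 88.4/731.9 = 0.1208.
Debt contribution = 0.1208 × 8.6% × (1 − 34%) = 0.6856%.
Preferred contribution = 0.1619 × 9.1% = 1.4734%.
Required equity contribution = 9.13% − 2.1589% = 6.9711%  ⇒  Re = 9.7184%.
CAPM: 9.7184% = 1.84% + β × 5.08%  ⇒  β = 1.5509.

1.55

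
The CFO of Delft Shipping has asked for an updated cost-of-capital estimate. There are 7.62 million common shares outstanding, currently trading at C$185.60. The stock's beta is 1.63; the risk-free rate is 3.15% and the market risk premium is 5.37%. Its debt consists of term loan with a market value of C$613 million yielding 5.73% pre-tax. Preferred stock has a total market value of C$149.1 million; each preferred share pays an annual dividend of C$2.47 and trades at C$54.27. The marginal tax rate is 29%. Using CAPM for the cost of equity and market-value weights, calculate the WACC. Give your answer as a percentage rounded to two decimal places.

Cost of equity via CAPM: Re = 3.15% + 1.63 × 5.37% = 11.9031%.
Cost of preferred: Rp = 2.47 / 54.27 = 4.5513%.
Market value of equity E = 185.6 × 7.62m = 1414.272m.
Total capital V = 1414.272 + 149.1 + 613 = 2176.372.
Equity: weight = 1414.272/2176.372 = 0.6498; cost = 11.9031%.
Preferred: weight = 149.1/2176.372 = 0.0685; cost = 4.5513%.
Term loan: weight = 613/2176.372 = 0.2817; after-tax cost = 5.73% × (1 − 29%) = 4.0683%.
WACC = 0.6498 × 11.9031% + 0.0685 × 4.5513% + 0.2817 × 4.0683% = 9.1927%.

9.19%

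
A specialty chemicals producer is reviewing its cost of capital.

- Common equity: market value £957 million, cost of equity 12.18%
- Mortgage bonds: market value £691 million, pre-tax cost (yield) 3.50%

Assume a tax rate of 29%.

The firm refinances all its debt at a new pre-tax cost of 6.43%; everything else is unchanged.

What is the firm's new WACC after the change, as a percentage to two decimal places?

8.99%

After the change:
Total capital V = 957 + 691 = 1648.
Equity: weight = 957/1648 = 0.5807; cost = 12.18%.
Mortgage bonds: weight = 691/1648 = 0.4193; after-tax cost = 6.43% × (1 − 29%) = 4.5653%.
WACC = 0.5807 × 12.1800% + 0.4193 × 4.5653% = 8.9872%.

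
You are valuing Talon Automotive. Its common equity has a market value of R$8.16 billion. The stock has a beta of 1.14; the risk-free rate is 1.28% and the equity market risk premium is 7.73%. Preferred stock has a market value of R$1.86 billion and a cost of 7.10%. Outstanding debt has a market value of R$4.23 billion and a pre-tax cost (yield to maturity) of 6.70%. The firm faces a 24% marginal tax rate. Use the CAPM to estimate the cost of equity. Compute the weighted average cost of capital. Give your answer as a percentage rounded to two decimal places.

8.22%

Cost of equity via CAPM: Re = 1.28% + 1.14 × 7.73% = 10.0922%.
Total capital V = 8.16 + 1.86 + 4.23 = 14.25.
Equity: weight = 8.16/14.25 = 0.5726; cost = 10.0922%.
Preferred: weight = 1.86/14.25 = 0.1305; cost = 7.1%.
Debt: weight = 4.23/14.25 = 0.2968; after-tax cost = 6.7% × (1 − 24%) = 5.0920%.
WACC = 0.5726 × 10.0922% + 0.1305 × 7.1000% + 0.2968 × 5.0920% = 8.2174%.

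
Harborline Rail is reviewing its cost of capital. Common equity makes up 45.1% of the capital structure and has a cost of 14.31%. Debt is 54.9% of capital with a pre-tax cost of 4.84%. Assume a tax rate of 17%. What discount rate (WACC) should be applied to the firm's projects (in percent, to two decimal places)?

8.66%

After-tax cost of debt = 4.84% × (1 − 17%) = 4.0172%.
WACC = 0.451 × 14.3100% + 0.549 × 4.0172% = 8.6593%.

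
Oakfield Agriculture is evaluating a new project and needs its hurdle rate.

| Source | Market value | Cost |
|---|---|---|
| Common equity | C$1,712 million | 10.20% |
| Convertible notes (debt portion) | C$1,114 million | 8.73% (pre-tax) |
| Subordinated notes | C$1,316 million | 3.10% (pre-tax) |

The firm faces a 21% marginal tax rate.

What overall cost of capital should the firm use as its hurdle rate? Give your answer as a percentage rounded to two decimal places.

Total capital V = 1712 + 1114 + 1316 = 4142.
Equity: weight = 1712/4142 = 0.4133; cost = 10.2%.
Convertible notes (debt portion): weight = 1114/4142 = 0.2690; after-tax cost = 8.73% × (1 − 21%) = 6.8967%.
Subordinated notes: weight = 1316/4142 = 0.3177; after-tax cost = 3.1% × (1 − 21%) = 2.4490%.
WACC = 0.4133 × 10.2000% + 0.2690 × 6.8967% + 0.3177 × 2.4490% = 6.8489%.

6.85%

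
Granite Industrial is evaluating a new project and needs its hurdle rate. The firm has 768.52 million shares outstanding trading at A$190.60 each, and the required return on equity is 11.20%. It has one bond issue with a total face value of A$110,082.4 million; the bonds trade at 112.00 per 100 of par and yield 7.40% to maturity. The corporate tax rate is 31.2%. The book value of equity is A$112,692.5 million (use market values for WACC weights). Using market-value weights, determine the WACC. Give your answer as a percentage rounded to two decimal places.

Market value of equity E = 190.6 × 768.52m = 146479.912m. Market value of debt D = 110082.4m × 112.0/100 = 123292.288m.
Total capital V = 146479.912 + 123292.288 = 269772.2.
Equity: weight = 146479.912/269772.2 = 0.5430; cost = 11.2%.
Bonds outstanding: weight = 123292.288/269772.2 = 0.4570; after-tax cost = 7.4% × (1 − 31.2%) = 5.0912%.
WACC = 0.5430 × 11.2000% + 0.4570 × 5.0912% = 8.4081%.

8.41%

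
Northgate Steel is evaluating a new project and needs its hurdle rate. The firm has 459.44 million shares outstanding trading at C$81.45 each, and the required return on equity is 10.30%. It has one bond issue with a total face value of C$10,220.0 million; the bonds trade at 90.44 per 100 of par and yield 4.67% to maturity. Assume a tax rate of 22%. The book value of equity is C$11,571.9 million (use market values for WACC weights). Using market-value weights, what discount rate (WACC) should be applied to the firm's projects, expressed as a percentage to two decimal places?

Market value of equity E = 81.45 × 459.44m = 37421.388m. Market value of debt D = 10220m × 90.44/100 = 9242.968m.
Total capital V = 37421.388 + 9242.968 = 46664.356.
Equity: weight = 37421.388/46664.356 = 0.8019; cost = 10.3%.
Bonds outstanding: weight = 9242.968/46664.356 = 0.1981; after-tax cost = 4.67% × (1 − 22%) = 3.6426%.
WACC = 0.8019 × 10.3000% + 0.1981 × 3.6426% = 8.9813%.

8.98%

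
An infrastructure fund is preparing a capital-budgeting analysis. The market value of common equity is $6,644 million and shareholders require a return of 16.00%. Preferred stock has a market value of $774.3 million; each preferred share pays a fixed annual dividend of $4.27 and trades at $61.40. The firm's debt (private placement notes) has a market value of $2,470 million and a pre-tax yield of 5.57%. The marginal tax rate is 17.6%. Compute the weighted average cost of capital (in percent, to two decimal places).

12.44%

Cost of preferred: Rp = 4.27 / 61.4 = 6.9544%.
Total capital V = 6644 + 774.3 + 2470 = 9888.3.
Equity: weight = 6644/9888.3 = 0.6719; cost = 16%.
Preferred: weight = 774.3/9888.3 = 0.0783; cost = 6.9544%.
Private placement notes: weight = 2470/9888.3 = 0.2498; after-tax cost = 5.57% × (1 − 17.6%) = 4.5897%.
WACC = 0.6719 × 16.0000% + 0.0783 × 6.9544% + 0.2498 × 4.5897% = 12.4415%.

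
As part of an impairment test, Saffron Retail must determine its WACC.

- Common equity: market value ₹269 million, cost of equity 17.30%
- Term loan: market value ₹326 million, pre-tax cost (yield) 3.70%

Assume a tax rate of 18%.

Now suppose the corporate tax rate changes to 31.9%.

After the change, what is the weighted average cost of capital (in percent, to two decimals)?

9.20%

After the change:
Total capital V = 269 + 326 = 595.
Equity: weight = 269/595 = 0.4521; cost = 17.3%.
Term loan: weight = 326/595 = 0.5479; after-tax cost = 3.7% × (1 − 31.9%) = 2.5197%.
WACC = 0.4521 × 17.3000% + 0.5479 × 2.5197% = 9.2019%.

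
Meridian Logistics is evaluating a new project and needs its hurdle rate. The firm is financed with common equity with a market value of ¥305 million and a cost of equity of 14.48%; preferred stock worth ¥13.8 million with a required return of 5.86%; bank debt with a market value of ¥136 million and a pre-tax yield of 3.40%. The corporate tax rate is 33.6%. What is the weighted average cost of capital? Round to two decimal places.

Total capital V = 305 + 13.8 + 136 = 454.8.
Equity: weight = 305/454.8 = 0.6706; cost = 14.48%.
Preferred: weight = 13.8/454.8 = 0.0303; cost = 5.86%.
Bank debt: weight = 136/454.8 = 0.2990; after-tax cost = 3.4% × (1 − 33.6%) = 2.2576%.
WACC = 0.6706 × 14.4800% + 0.0303 × 5.8600% + 0.2990 × 2.2576% = 10.5635%.

10.56%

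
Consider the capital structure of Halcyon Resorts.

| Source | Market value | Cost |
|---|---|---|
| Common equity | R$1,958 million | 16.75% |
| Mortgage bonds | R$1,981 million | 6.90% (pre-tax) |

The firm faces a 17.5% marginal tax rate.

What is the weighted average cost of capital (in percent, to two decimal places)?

Total capital V = 1958 + 1981 = 3939.
Equity: weight = 1958/3939 = 0.4971; cost = 16.75%.
Mortgage bonds: weight = 1981/3939 = 0.5029; after-tax cost = 6.9% × (1 − 17.5%) = 5.6925%.
WACC = 0.4971 × 16.7500% + 0.5029 × 5.6925% = 11.1890%.

11.19%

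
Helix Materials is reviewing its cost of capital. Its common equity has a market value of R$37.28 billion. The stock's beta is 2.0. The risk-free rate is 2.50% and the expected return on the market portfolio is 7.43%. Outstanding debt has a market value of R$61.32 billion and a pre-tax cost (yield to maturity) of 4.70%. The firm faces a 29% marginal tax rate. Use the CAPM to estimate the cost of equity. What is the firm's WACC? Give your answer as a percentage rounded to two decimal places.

6.75%

Market risk premium = 7.43% − 2.5% = 4.93%.
Cost of equity via CAPM: Re = 2.5% + 2.0 × 4.93% = 12.3600%.
Total capital V = 37.28 + 61.32 = 98.6.
Equity: weight = 37.28/98.6 = 0.3781; cost = 12.36%.
Debt: weight = 61.32/98.6 = 0.6219; after-tax cost = 4.7% × (1 − 29%) = 3.3370%.
WACC = 0.3781 × 12.3600% + 0.6219 × 3.3370% = 6.7485%.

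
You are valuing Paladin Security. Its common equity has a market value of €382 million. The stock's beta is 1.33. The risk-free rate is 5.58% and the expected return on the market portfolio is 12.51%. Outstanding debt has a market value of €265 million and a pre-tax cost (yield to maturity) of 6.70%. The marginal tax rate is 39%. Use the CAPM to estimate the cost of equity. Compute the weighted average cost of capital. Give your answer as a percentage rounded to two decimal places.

Market risk premium = 12.51% − 5.58% = 6.93%.
Cost of equity via CAPM: Re = 5.58% + 1.33 × 6.93% = 14.7969%.
Total capital V = 382 + 265 = 647.
Equity: weight = 382/647 = 0.5904; cost = 14.7969%.
Debt: weight = 265/647 = 0.4096; after-tax cost = 6.7% × (1 − 39%) = 4.0870%.
WACC = 0.5904 × 14.7969% + 0.4096 × 4.0870% = 10.4103%.

10.41%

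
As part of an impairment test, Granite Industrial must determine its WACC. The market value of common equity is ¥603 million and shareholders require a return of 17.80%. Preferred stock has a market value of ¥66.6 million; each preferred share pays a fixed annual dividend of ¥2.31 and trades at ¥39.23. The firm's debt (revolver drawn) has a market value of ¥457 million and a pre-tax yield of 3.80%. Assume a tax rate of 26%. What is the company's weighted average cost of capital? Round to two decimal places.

Cost of preferred: Rp = 2.31 / 39.23 = 5.8884%.
Total capital V = 603 + 66.6 + 457 = 1126.6.
Equity: weight = 603/1126.6 = 0.5352; cost = 17.8%.
Preferred: weight = 66.6/1126.6 = 0.0591; cost = 5.8884%.
Revolver drawn: weight = 457/1126.6 = 0.4056; after-tax cost = 3.8% × (1 − 26%) = 2.8120%.
WACC = 0.5352 × 17.8000% + 0.0591 × 5.8884% + 0.4056 × 2.8120% = 11.0160%.

11.02%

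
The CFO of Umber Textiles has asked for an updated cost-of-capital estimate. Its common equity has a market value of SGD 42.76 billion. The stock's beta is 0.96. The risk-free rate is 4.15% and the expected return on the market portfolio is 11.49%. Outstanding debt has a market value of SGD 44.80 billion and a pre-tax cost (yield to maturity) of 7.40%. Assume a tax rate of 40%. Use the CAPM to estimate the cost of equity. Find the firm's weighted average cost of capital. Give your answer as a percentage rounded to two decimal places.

Market risk premium = 11.49% − 4.15% = 7.34%.
Cost of equity via CAPM: Re = 4.15% + 0.96 × 7.34% = 11.1964%.
Total capital V = 42.76 + 44.8 = 87.56.
Equity: weight = 42.76/87.56 = 0.4884; cost = 11.1964%.
Debt: weight = 44.8/87.56 = 0.5116; after-tax cost = 7.4% × (1 − 40%) = 4.4400%.
WACC = 0.4884 × 11.1964% + 0.5116 × 4.4400% = 7.7395%.

7.74%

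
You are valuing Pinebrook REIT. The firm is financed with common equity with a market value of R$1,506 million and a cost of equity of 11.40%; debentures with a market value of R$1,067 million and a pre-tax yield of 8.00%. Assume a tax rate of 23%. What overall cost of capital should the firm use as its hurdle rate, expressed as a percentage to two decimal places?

9.23%

Total capital V = 1506 + 1067 = 2573.
Equity: weight = 1506/2573 = 0.5853; cost = 11.4%.
Debentures: weight = 1067/2573 = 0.4147; after-tax cost = 8% × (1 − 23%) = 6.1600%.
WACC = 0.5853 × 11.4000% + 0.4147 × 6.1600% = 9.2270%.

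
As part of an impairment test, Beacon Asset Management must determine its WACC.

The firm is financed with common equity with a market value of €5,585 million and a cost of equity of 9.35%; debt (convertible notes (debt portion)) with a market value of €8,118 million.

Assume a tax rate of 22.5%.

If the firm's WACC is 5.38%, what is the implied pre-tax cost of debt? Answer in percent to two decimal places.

3.42%

Total capital V = 5585 + 8118 = 13703.
Equity weight = 5585/13703 = 0.4076.
Convertible notes (debt portion) weight = 8118/13703 = 0.5924.
Equity contribution = 0.4076 × 9.35% = 3.8108%.
Remaining for debt = 5.38% − 3.8108% = 1.5692%.
Rd × (1 − 22.5%) × 0.5924 = 1.5692%  ⇒  Rd = 3.4177%.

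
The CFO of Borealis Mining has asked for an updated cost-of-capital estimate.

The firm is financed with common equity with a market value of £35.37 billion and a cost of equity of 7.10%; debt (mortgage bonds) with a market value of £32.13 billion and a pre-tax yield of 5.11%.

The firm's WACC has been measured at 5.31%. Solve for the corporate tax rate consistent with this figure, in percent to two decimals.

34.65%

Total capital V = 35.37 + 32.13 = 67.5.
Equity weight = 35.37/67.5 = 0.5240.
Mortgage bonds weight = 32.13/67.5 = 0.4760.
Equity contribution = 0.5240 × 7.1% = 3.7204%.
Debt contribution must be 5.31% − 3.7204% = 1.5896%.
0.4760 × 5.11% × (1 − T) = 1.5896%  ⇒  (1 − T) = 0.6535.
T = 34.6478%.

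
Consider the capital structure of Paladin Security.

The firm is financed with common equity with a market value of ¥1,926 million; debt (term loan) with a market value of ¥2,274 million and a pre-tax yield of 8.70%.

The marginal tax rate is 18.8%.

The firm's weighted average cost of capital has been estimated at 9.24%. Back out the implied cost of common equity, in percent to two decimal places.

Total capital V = 1926 + 2274 = 4200.
Equity weight = 1926/4200 = 0.4586.
Term loan weight = 2274/4200 = 0.5414.
Debt contribution = 0.5414 × 8.7% × (1 − 18.8%) = 3.8249%.
Required equity contribution = 9.24% − 3.8249% = 5.4151%.
Re = 5.4151% / 0.4586 = 11.8087%.

11.81%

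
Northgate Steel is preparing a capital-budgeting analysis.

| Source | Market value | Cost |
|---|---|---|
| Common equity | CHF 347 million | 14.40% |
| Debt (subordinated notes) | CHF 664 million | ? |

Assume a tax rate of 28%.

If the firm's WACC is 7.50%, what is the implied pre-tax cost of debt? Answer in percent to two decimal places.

5.41%

Total capital V = 347 + 664 = 1011.
Equity weight = 347/1011 = 0.3432.
Subordinated notes weight = 664/1011 = 0.6568.
Equity contribution = 0.3432 × 14.4% = 4.9424%.
Remaining for debt = 7.5% − 4.9424% = 2.5576%.
Rd × (1 − 28%) × 0.6568 = 2.5576%  ⇒  Rd = 5.4085%.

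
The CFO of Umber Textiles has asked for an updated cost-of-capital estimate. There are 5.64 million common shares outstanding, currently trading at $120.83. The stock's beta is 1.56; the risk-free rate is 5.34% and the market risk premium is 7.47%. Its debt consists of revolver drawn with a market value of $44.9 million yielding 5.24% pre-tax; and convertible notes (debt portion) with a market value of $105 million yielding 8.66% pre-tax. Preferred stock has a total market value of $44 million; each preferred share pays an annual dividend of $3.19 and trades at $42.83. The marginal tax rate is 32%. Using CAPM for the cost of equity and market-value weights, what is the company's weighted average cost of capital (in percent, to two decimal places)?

14.49%

Cost of equity via CAPM: Re = 5.34% + 1.56 × 7.47% = 16.9932%.
Cost of preferred: Rp = 3.19 / 42.83 = 7.4481%.
Market value of equity E = 120.83 × 5.64m = 681.4812m.
Total capital V = 681.4812 + 44 + 44.9 + 105 = 875.3812.
Equity: weight = 681.4812/875.3812 = 0.7785; cost = 16.9932%.
Preferred: weight = 44/875.3812 = 0.0503; cost = 7.4481%.
Revolver drawn: weight = 44.9/875.3812 = 0.0513; after-tax cost = 5.24% × (1 − 32%) = 3.5632%.
Convertible notes (debt portion): weight = 105/875.3812 = 0.1199; after-tax cost = 8.66% × (1 − 32%) = 5.8888%.
WACC = 0.7785 × 16.9932% + 0.0503 × 7.4481% + 0.0513 × 3.5632% + 0.1199 × 5.8888% = 14.4926%.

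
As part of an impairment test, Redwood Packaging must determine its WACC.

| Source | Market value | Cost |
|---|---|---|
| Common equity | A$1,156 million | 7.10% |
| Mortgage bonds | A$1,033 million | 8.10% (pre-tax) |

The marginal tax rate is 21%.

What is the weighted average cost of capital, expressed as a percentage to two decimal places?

Total capital V = 1156 + 1033 = 2189.
Equity: weight = 1156/2189 = 0.5281; cost = 7.1%.
Mortgage bonds: weight = 1033/2189 = 0.4719; after-tax cost = 8.1% × (1 − 21%) = 6.3990%.
WACC = 0.5281 × 7.1000% + 0.4719 × 6.3990% = 6.7692%.

6.77%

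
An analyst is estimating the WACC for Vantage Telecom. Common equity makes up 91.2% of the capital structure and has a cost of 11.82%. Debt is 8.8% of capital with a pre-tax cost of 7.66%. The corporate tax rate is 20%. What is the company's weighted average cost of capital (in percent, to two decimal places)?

11.32%

After-tax cost of debt = 7.66% × (1 − 20%) = 6.1280%.
WACC = 0.912 × 11.8200% + 0.088 × 6.1280% = 11.3191%.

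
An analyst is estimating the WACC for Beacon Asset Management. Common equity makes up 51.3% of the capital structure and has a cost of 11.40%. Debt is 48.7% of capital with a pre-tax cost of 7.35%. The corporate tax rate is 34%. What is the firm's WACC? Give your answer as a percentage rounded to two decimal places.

After-tax cost of debt = 7.35% × (1 − 34%) = 4.8510%.
WACC = 0.513 × 11.4000% + 0.487 × 4.8510% = 8.2106%.

8.21%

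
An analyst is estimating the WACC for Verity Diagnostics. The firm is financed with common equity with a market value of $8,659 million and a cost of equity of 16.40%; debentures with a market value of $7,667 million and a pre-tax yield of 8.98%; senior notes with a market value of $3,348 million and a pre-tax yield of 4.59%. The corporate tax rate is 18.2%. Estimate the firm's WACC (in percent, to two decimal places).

10.72%

Total capital V = 8659 + 7667 + 3348 = 19674.
Equity: weight = 8659/19674 = 0.4401; cost = 16.4%.
Debentures: weight = 7667/19674 = 0.3897; after-tax cost = 8.98% × (1 − 18.2%) = 7.3456%.
Senior notes: weight = 3348/19674 = 0.1702; after-tax cost = 4.59% × (1 − 18.2%) = 3.7546%.
WACC = 0.4401 × 16.4000% + 0.3897 × 7.3456% + 0.1702 × 3.7546% = 10.7196%.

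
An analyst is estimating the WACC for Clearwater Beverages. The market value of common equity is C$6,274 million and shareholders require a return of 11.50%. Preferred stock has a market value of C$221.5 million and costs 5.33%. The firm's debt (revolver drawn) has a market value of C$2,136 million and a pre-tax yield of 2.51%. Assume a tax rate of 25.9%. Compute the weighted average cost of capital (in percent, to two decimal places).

Total capital V = 6274 + 221.5 + 2136 = 8631.5.
Equity: weight = 6274/8631.5 = 0.7269; cost = 11.5%.
Preferred: weight = 221.5/8631.5 = 0.0257; cost = 5.33%.
Revolver drawn: weight = 2136/8631.5 = 0.2475; after-tax cost = 2.51% × (1 − 25.9%) = 1.8599%.
WACC = 0.7269 × 11.5000% + 0.0257 × 5.3300% + 0.2475 × 1.8599% = 8.9561%.

8.96%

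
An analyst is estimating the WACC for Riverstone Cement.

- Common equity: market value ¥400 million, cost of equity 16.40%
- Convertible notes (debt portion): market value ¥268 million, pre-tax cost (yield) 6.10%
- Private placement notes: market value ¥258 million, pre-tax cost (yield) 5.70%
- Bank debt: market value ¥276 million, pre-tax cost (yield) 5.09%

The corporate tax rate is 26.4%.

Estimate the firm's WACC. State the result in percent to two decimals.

8.22%

Total capital V = 400 + 268 + 258 + 276 = 1202.
Equity: weight = 400/1202 = 0.3328; cost = 16.4%.
Convertible notes (debt portion): weight = 268/1202 = 0.2230; after-tax cost = 6.1% × (1 − 26.4%) = 4.4896%.
Private placement notes: weight = 258/1202 = 0.2146; after-tax cost = 5.7% × (1 − 26.4%) = 4.1952%.
Bank debt: weight = 276/1202 = 0.2296; after-tax cost = 5.09% × (1 − 26.4%) = 3.7462%.
WACC = 0.3328 × 16.4000% + 0.2230 × 4.4896% + 0.2146 × 4.1952% + 0.2296 × 3.7462% = 8.2192%.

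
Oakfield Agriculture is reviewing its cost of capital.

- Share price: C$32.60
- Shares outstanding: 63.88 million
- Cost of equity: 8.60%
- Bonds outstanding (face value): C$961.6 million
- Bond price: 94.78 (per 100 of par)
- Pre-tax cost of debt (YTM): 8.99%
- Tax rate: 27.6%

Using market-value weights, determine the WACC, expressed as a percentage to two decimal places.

7.96%

Market value of equity E = 32.6 × 63.88m = 2082.488m. Market value of debt D = 961.6m × 94.78/100 = 911.40448m.
Total capital V = 2082.488 + 911.40448 = 2993.89248.
Equity: weight = 2082.488/2993.89248 = 0.6956; cost = 8.6%.
Bonds outstanding: weight = 911.40448/2993.89248 = 0.3044; after-tax cost = 8.99% × (1 − 27.6%) = 6.5088%.
WACC = 0.6956 × 8.6000% + 0.3044 × 6.5088% = 7.9634%.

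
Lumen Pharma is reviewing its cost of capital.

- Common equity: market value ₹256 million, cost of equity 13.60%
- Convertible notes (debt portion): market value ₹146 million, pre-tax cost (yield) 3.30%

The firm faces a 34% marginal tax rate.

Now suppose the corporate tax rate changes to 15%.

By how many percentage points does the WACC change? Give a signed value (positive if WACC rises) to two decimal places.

+0.23 pp

Current WACC:
Total capital V = 256 + 146 = 402.
Equity: weight = 256/402 = 0.6368; cost = 13.6%.
Convertible notes (debt portion): weight = 146/402 = 0.3632; after-tax cost = 3.3% × (1 − 34%) = 2.1780%.
WACC = 0.6368 × 13.6000% + 0.3632 × 2.1780% = 9.4517%.
After the change:
Total capital V = 256 + 146 = 402.
Equity: weight = 256/402 = 0.6368; cost = 13.6%.
Convertible notes (debt portion): weight = 146/402 = 0.3632; after-tax cost = 3.3% × (1 − 15%) = 2.8050%.
WACC = 0.6368 × 13.6000% + 0.3632 × 2.8050% = 9.6794%.
Change in WACC = 9.6794% − 9.4517% = 0.2277 pp.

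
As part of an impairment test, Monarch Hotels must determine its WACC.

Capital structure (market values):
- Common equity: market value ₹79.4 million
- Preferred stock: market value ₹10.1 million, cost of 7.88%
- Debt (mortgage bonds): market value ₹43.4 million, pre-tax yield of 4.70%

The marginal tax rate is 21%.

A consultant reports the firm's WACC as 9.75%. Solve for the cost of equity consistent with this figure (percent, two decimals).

Total capital V = 79.4 + 10.1 + 43.4 = 132.9.
Equity weight = 79.4/132.9 = 0.5974.
Preferred weight = 10.1/132.9 = 0.0760.
Mortgage bonds weight = 43.4/132.9 = 0.3266.
Debt contribution = 0.3266 × 4.7% × (1 − 21%) = 1.2125%.
Preferred contribution = 0.0760 × 7.88% = 0.5989%.
Required equity contribution = 9.75% − 1.8114% = 7.9386%.
Re = 7.9386% / 0.5974 = 13.2877%.

13.29%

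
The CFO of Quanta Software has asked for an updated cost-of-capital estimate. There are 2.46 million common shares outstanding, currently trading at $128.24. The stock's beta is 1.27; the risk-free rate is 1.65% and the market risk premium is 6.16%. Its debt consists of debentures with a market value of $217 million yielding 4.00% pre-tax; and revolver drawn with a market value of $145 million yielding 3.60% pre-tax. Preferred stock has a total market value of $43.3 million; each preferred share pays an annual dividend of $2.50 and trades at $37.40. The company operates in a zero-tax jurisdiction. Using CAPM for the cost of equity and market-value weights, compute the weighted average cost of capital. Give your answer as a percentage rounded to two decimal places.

Cost of equity via CAPM: Re = 1.65% + 1.27 × 6.16% = 9.4732%.
Cost of preferred: Rp = 2.5 / 37.4 = 6.6845%.
Market value of equity E = 128.24 × 2.46m = 315.4704m.
Total capital V = 315.4704 + 43.3 + 217 + 145 = 720.7704.
Equity: weight = 315.4704/720.7704 = 0.4377; cost = 9.4732%.
Preferred: weight = 43.3/720.7704 = 0.0601; cost = 6.6845%.
Debentures: weight = 217/720.7704 = 0.3011; after-tax cost = 4% × (1 − 0%) = 4.0000%.
Revolver drawn: weight = 145/720.7704 = 0.2012; after-tax cost = 3.6% × (1 − 0%) = 3.6000%.
WACC = 0.4377 × 9.4732% + 0.0601 × 6.6845% + 0.3011 × 4.0000% + 0.2012 × 3.6000% = 6.4763%.

6.48%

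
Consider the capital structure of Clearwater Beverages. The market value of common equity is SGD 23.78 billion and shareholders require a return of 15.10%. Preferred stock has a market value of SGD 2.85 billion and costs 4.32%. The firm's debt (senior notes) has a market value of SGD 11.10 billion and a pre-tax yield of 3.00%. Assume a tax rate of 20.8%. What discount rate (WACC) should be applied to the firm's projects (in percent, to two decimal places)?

10.54%

Total capital V = 23.78 + 2.85 + 11.1 = 37.73.
Equity: weight = 23.78/37.73 = 0.6303; cost = 15.1%.
Preferred: weight = 2.85/37.73 = 0.0755; cost = 4.32%.
Senior notes: weight = 11.1/37.73 = 0.2942; after-tax cost = 3% × (1 − 20.8%) = 2.3760%.
WACC = 0.6303 × 15.1000% + 0.0755 × 4.3200% + 0.2942 × 2.3760% = 10.5424%.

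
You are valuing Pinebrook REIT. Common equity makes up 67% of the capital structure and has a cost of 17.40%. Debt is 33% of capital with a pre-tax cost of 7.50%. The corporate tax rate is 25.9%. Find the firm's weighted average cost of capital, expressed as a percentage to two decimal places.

After-tax cost of debt = 7.5% × (1 − 25.9%) = 5.5575%.
WACC = 0.670 × 17.4000% + 0.330 × 5.5575% = 13.4920%.

13.49%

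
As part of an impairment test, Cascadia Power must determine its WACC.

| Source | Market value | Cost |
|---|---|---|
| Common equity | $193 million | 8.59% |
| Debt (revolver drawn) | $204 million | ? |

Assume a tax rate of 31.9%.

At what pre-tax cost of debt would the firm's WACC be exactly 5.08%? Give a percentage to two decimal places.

Total capital V = 193 + 204 = 397.
Equity weight = 193/397 = 0.4861.
Revolver drawn weight = 204/397 = 0.5139.
Equity contribution = 0.4861 × 8.59% = 4.1760%.
Remaining for debt = 5.08% − 4.1760% = 0.9040%.
Rd × (1 − 31.9%) × 0.5139 = 0.9040%  ⇒  Rd = 2.5834%.

2.58%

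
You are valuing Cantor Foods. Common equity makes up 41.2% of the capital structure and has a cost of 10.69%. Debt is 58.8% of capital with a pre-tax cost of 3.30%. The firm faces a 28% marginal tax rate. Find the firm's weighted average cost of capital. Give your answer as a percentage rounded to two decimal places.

After-tax cost of debt = 3.3% × (1 − 28%) = 2.3760%.
WACC = 0.412 × 10.6900% + 0.588 × 2.3760% = 5.8014%.

5.80%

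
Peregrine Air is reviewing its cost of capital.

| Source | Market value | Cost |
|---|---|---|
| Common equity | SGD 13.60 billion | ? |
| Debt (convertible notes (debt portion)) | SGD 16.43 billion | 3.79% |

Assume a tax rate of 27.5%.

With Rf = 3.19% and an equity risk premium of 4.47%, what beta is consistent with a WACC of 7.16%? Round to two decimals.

Total capital V = 13.6 + 16.43 = 30.03.
Equity weight = 13.6/30.03 = 0.4529.
Convertible notes (debt portion) weight = 16.43/30.03 = 0.5471.
Debt contribution = 0.5471 × 3.79% × (1 − 27.5%) = 1.5033%.
Required equity contribution = 7.16% − 1.5033% = 5.6567%  ⇒  Re = 12.4904%.
CAPM: 12.4904% = 3.19% + β × 4.47%  ⇒  β = 2.0806.

2.08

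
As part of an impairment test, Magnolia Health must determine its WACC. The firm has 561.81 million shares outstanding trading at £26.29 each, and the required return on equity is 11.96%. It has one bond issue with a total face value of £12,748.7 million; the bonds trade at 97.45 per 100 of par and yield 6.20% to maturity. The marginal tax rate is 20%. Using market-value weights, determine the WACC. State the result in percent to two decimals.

Market value of equity E = 26.29 × 561.81m = 14769.9849m. Market value of debt D = 12748.7m × 97.45/100 = 12423.60815m.
Total capital V = 14769.9849 + 12423.60815 = 27193.59305.
Equity: weight = 14769.9849/27193.59305 = 0.5431; cost = 11.96%.
Bonds outstanding: weight = 12423.60815/27193.59305 = 0.4569; after-tax cost = 6.2% × (1 − 20%) = 4.9600%.
WACC = 0.5431 × 11.9600% + 0.4569 × 4.9600% = 8.7620%.

8.76%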